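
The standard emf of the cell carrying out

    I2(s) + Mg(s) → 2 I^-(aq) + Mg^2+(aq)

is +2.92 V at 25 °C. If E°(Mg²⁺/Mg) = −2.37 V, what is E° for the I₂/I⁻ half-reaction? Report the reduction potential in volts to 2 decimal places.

In the reaction as written the I₂/I⁻ couple is reduced (cathode) and Mg²⁺/Mg is oxidized (anode), so E°cell = E°(I₂/I⁻) − E°(Mg²⁺/Mg).
E°(I₂/I⁻) = E°cell + E°(anode) = +2.92 + (−2.37) = +0.55 V.

+0.55 V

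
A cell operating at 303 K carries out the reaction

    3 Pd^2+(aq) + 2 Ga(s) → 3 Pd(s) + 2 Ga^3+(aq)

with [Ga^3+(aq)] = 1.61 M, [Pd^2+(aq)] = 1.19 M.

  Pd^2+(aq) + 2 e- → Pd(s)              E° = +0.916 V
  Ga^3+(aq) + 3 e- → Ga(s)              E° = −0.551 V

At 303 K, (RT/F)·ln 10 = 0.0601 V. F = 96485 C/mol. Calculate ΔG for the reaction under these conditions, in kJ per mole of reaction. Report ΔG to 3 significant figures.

E°cell = +0.916 − (−0.551) = +1.467 V; the balanced reaction transfers n = 6 electrons.
Here Q = [Ga^3+(aq)]^2 / [Pd^2+(aq)]^3 = 1.54 (log Q = 0.187), giving E = +1.467 − (0.0601/6)·(0.187) = +1.4651 V.
ΔG = −nFE = −(6)(96485)(+1.4651) J/mol = −848 kJ/mol.

−848 kJ/mol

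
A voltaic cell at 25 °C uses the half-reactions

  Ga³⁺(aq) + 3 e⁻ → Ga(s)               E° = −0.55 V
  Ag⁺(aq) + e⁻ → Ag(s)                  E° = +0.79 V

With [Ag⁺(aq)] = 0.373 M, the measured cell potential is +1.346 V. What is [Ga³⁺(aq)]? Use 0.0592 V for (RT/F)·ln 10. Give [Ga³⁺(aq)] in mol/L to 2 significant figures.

0.026 M

Ag⁺/Ag is the cathode (higher E°); E°cell = +0.79 − (−0.55) = +1.34 V with n = 3.
Since E = E° − (0.0592/n)·log Q, log Q = n(E° − E)/0.0592 = −0.304.
Balancing electrons gives 3 Ag⁺(aq) + Ga(s) → 3 Ag(s) + Ga³⁺(aq); thus Q = [Ga³⁺(aq)] / [Ag⁺(aq)]^3.
Substituting the known concentrations and solving, log [Ga³⁺(aq)] = −1.589 and [Ga³⁺(aq)] = 0.026 M.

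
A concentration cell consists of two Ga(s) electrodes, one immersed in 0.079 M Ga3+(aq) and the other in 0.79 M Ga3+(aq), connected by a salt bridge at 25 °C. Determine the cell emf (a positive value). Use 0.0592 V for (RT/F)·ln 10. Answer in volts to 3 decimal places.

For a concentration cell E°cell = 0, since both electrodes use the same couple.
The compartment with the higher Ga3+(aq) concentration (0.79 M) acts as the cathode; ions are reduced there and produced at the dilute (0.079 M) anode.
With n = 3, Ecell = −(0.0592/3)·log([dilute]/[conc]) = −(0.0592/3)·log(0.079/0.79) = +0.020 V.

0.020 V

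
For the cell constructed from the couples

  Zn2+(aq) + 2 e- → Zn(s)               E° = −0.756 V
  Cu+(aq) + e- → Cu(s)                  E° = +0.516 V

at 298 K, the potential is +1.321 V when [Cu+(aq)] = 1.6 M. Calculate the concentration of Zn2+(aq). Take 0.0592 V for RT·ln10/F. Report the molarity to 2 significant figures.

0.057 M

Cu⁺/Cu is the cathode (higher E°); E°cell = +0.516 − (−0.756) = +1.272 V with n = 2.
Rearranging E = E° − (0.0592/n)·log Q gives log Q = 2(+1.272 − (+1.321))/0.0592 = −1.655.
The balanced reaction is 2 Cu+(aq) + Zn(s) → 2 Cu(s) + Zn2+(aq), so Q = [Zn2+(aq)] / [Cu+(aq)]^2.
Substituting the known concentrations and solving, log [Zn2+(aq)] = −1.247 and [Zn2+(aq)] = 0.057 M.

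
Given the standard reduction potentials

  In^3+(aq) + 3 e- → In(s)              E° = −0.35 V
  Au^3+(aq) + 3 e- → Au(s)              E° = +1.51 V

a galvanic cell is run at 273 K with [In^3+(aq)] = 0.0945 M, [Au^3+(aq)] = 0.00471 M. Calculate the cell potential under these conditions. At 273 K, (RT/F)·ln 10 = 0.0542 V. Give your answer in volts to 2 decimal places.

Since E°(Au³⁺/Au) > E°(In³⁺/In), Au³⁺/Au serves as the cathode.
E°cell = E°cat − E°an = +1.51 − (−0.35) = +1.86 V; n = 3.
For the overall reaction Au^3+(aq) + In(s) → Au(s) + In^3+(aq), Q = [In^3+(aq)] / [Au^3+(aq)] = 20.1, giving log Q = 1.302.
By the Nernst equation, E = +1.86 − (0.0542/3)·(1.302) = +1.84 V.

+1.84 V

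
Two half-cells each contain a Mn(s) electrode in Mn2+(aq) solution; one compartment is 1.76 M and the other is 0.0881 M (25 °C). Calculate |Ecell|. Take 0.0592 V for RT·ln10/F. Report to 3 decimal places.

For a concentration cell E°cell = 0, since both electrodes use the same couple.
The compartment with the higher Mn2+(aq) concentration (1.76 M) acts as the cathode; ions are reduced there and produced at the dilute (0.0881 M) anode.
With n = 2, Ecell = −(0.0592/2)·log([dilute]/[conc]) = −(0.0592/2)·log(0.0881/1.76) = +0.038 V.

0.038 V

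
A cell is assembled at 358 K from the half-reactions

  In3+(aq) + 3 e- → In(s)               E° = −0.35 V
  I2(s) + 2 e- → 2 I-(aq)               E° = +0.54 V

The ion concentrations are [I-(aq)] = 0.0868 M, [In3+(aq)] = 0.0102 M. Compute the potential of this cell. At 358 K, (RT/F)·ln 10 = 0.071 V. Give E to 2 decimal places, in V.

+1.01 V

Since E°(I₂/I⁻) > E°(In³⁺/In), I₂/I⁻ serves as the cathode.
E°cell = +0.54 − (−0.35) = +0.89 V, with n = 6 electrons transferred.
For the overall reaction 3 I2(s) + 2 In(s) → 6 I-(aq) + 2 In3+(aq), Q = [I-(aq)]^6·[In3+(aq)]^2 = 4.45×10^−11, giving log Q = −10.352.
Applying E = E° − (RT ln10/nF)·log Q gives +0.89 − (0.071/6)(−10.352) = +1.01 V.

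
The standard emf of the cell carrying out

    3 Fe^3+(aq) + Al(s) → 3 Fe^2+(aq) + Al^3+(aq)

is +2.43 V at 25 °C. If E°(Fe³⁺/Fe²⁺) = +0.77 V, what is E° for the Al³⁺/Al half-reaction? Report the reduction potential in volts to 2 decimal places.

−1.66 V

In the reaction as written the Fe³⁺/Fe²⁺ couple is reduced (cathode) and Al³⁺/Al is oxidized (anode), so E°cell = E°(Fe³⁺/Fe²⁺) − E°(Al³⁺/Al).
E°(Al³⁺/Al) = E°(cathode) − E°cell = +0.77 − (+2.43) = −1.66 V.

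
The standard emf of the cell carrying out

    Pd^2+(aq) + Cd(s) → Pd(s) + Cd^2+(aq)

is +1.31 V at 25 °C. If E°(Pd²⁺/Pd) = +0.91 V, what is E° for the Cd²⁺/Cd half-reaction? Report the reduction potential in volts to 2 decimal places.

−0.40 V

In the reaction as written the Pd²⁺/Pd couple is reduced (cathode) and Cd²⁺/Cd is oxidized (anode), so E°cell = E°(Pd²⁺/Pd) − E°(Cd²⁺/Cd).
E°(Cd²⁺/Cd) = E°(cathode) − E°cell = +0.91 − (+1.31) = −0.40 V.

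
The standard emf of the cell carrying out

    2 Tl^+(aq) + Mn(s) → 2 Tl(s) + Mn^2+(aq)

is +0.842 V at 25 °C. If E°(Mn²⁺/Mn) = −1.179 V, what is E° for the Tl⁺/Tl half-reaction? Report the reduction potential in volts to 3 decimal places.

In the reaction as written the Tl⁺/Tl couple is reduced (cathode) and Mn²⁺/Mn is oxidized (anode), so E°cell = E°(Tl⁺/Tl) − E°(Mn²⁺/Mn).
E°(Tl⁺/Tl) = E°cell + E°(anode) = +0.842 + (−1.179) = −0.337 V.

−0.337 V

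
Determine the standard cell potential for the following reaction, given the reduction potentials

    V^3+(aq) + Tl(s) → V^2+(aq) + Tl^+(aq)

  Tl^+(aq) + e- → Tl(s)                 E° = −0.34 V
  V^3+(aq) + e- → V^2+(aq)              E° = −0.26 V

+0.08 V

V^3+(aq) gains electrons, so the V³⁺/V²⁺ couple is the cathode; the Tl⁺/Tl couple is the anode.
E°cell = E°(cathode) − E°(anode) = −0.26 − (−0.34) = +0.08 V.
The positive value indicates the reaction is spontaneous as written.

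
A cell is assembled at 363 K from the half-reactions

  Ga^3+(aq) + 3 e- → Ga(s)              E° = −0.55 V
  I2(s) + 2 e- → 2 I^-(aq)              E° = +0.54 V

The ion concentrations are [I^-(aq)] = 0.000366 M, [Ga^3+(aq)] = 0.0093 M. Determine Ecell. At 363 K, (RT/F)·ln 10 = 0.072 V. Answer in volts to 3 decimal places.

I₂/I⁻ is reduced (cathode, E° = +0.54 V) and Ga³⁺/Ga is oxidized (anode).
E°cell = +0.54 − (−0.55) = +1.09 V, with n = 6 electrons transferred.
The balanced reaction is 3 I2(s) + 2 Ga(s) → 6 I^-(aq) + 2 Ga^3+(aq), so Q = [I^-(aq)]^6·[Ga^3+(aq)]^2 = 2.08×10^−25 and log Q = −24.682.
E = E° − (0.072/n)·log Q = +1.09 − (0.072/6)(−24.682) = +1.386 V.

+1.386 V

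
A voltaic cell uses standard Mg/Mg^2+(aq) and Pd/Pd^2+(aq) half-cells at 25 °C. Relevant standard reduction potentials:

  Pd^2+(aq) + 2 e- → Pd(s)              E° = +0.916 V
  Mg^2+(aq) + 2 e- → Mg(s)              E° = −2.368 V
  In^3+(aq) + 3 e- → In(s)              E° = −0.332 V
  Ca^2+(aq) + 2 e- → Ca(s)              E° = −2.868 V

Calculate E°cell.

The Pd²⁺/Pd couple has the higher E°, so Pd ion is reduced (cathode) and Mg is oxidized (anode).
E°cell = E°(cathode) − E°(anode) = +0.916 − (−2.368) = +3.284 V.

+3.284 V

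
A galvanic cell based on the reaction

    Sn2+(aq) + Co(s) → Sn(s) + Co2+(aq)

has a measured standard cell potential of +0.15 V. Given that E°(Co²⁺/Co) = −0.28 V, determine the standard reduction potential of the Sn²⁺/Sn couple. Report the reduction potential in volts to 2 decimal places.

In the reaction as written the Sn²⁺/Sn couple is reduced (cathode) and Co²⁺/Co is oxidized (anode), so E°cell = E°(Sn²⁺/Sn) − E°(Co²⁺/Co).
E°(Sn²⁺/Sn) = E°cell + E°(anode) = +0.15 + (−0.28) = −0.13 V.

−0.13 V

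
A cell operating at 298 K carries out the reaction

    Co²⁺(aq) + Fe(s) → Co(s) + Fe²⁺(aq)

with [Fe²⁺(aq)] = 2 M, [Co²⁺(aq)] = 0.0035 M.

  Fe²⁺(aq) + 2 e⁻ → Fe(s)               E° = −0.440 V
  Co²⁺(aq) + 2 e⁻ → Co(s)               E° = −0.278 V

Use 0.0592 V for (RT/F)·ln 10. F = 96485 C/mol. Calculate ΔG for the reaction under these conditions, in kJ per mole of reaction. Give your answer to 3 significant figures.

−15.5 kJ/mol

With Co²⁺/Co reduced at the cathode, E°cell = −0.278 − (−0.440) = +0.162 V and n = 2.
The reaction quotient is [Fe²⁺(aq)] / [Co²⁺(aq)] = 571; by Nernst, E = +0.162 − (0.0592/2)(2.757) = +0.0804 V.
ΔG = −nFE = −(2)(96485)(+0.0804) J/mol = −15.5 kJ/mol.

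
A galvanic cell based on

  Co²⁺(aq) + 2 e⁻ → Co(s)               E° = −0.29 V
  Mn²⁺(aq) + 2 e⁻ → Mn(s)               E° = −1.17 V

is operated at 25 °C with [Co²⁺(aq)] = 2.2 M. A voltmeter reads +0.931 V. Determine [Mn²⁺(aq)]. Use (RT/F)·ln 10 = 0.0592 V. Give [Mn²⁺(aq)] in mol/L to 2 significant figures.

Co²⁺/Co is the cathode (higher E°); E°cell = −0.29 − (−1.17) = +0.88 V with n = 2.
From the Nernst equation, log Q = n(E° − E)/0.0592 = 2·(+0.88 − (+0.931))/0.0592 = −1.723.
For Co²⁺(aq) + Mn(s) → Co(s) + Mn²⁺(aq), the reaction quotient is Q = [Mn²⁺(aq)] / [Co²⁺(aq)].
Substituting the known concentrations and solving, log [Mn²⁺(aq)] = −1.381 and [Mn²⁺(aq)] = 0.042 M.

0.042 M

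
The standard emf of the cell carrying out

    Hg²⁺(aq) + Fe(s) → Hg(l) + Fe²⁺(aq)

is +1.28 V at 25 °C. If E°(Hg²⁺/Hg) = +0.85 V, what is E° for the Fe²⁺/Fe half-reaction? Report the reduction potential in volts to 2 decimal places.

−0.43 V

In the reaction as written the Hg²⁺/Hg couple is reduced (cathode) and Fe²⁺/Fe is oxidized (anode), so E°cell = E°(Hg²⁺/Hg) − E°(Fe²⁺/Fe).
E°(Fe²⁺/Fe) = E°(cathode) − E°cell = +0.85 − (+1.28) = −0.43 V.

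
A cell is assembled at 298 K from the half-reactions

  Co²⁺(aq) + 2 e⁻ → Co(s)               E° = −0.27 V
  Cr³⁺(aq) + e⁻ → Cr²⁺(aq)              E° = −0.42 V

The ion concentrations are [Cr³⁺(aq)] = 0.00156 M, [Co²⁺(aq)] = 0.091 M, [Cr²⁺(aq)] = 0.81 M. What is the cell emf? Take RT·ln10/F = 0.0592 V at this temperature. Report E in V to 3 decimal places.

+0.280 V

The Co²⁺/Co couple has the more positive E°, so it is the cathode; Cr³⁺/Cr²⁺ is the anode.
E°cell = −0.27 − (−0.42) = +0.15 V, with n = 2 electrons transferred.
For the overall reaction Co²⁺(aq) + 2 Cr²⁺(aq) → Co(s) + 2 Cr³⁺(aq), Q = [Cr³⁺(aq)]^2 / ([Co²⁺(aq)]·[Cr²⁺(aq)]^2) = 4.08×10^−5, giving log Q = −4.390.
By the Nernst equation, E = +0.15 − (0.0592/2)·(−4.390) = +0.280 V.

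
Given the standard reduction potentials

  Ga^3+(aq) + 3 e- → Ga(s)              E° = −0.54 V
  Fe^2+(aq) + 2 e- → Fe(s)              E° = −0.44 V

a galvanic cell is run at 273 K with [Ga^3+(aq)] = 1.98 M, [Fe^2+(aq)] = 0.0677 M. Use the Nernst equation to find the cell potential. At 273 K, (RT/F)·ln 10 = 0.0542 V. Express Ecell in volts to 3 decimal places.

+0.063 V

Fe²⁺/Fe is reduced (cathode, E° = −0.44 V) and Ga³⁺/Ga is oxidized (anode).
The standard potential is −0.44 − (−0.54) = +0.10 V and the balanced reaction transfers n = 6 electrons.
The balanced reaction is 3 Fe^2+(aq) + 2 Ga(s) → 3 Fe(s) + 2 Ga^3+(aq), so Q = [Ga^3+(aq)]^2 / [Fe^2+(aq)]^3 = 1.26×10^4 and log Q = 4.102.
By the Nernst equation, E = +0.10 − (0.0542/6)·(4.102) = +0.063 V.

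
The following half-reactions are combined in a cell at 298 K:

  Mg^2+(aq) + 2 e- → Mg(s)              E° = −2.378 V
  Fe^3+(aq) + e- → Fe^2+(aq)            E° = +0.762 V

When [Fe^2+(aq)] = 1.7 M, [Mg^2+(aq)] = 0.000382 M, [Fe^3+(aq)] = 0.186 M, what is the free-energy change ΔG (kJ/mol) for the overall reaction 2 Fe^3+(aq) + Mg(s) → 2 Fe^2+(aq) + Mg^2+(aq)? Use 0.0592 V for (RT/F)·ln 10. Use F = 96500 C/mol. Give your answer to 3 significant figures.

−615 kJ/mol

The standard cell potential is +0.762 − (−2.378) = +3.140 V, with n = 2 electrons in the balanced equation.
Q = ([Fe^2+(aq)]^2·[Mg^2+(aq)]) / [Fe^3+(aq)]^2 = 0.0319, so log Q = −1.496 and E = +3.140 − (0.0592/2)(−1.496) = +3.1843 V.
Then ΔG = −nFE = −2 × 96500 × +3.1843 J/mol = −615 kJ/mol.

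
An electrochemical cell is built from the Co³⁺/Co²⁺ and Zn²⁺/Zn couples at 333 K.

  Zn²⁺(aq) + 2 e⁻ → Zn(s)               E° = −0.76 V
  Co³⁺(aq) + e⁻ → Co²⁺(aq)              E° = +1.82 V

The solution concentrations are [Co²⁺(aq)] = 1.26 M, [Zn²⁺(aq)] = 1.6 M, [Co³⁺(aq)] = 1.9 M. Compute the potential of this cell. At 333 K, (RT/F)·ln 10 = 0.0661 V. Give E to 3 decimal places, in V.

The Co³⁺/Co²⁺ couple has the more positive E°, so it is the cathode; Zn²⁺/Zn is the anode.
E°cell = E°cat − E°an = +1.82 − (−0.76) = +2.58 V; n = 2.
For the overall reaction 2 Co³⁺(aq) + Zn(s) → 2 Co²⁺(aq) + Zn²⁺(aq), Q = ([Co²⁺(aq)]^2·[Zn²⁺(aq)]) / [Co³⁺(aq)]^2 = 0.704, giving log Q = −0.153.
Applying E = E° − (RT ln10/nF)·log Q gives +2.58 − (0.0661/2)(−0.153) = +2.585 V.

+2.585 V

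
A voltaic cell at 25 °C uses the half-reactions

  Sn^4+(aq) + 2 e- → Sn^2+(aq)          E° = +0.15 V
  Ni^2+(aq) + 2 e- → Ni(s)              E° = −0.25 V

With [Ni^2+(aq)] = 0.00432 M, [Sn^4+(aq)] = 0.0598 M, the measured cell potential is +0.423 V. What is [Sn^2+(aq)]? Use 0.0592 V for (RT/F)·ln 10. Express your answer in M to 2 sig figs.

The Sn⁴⁺/Sn²⁺ couple has the larger reduction potential, so it is the cathode: E°cell = +0.15 − (−0.25) = +0.40 V and n = 2.
Since E = E° − (0.0592/n)·log Q, log Q = n(E° − E)/0.0592 = −0.777.
Balancing electrons gives Sn^4+(aq) + Ni(s) → Sn^2+(aq) + Ni^2+(aq); thus Q = ([Sn^2+(aq)]·[Ni^2+(aq)]) / [Sn^4+(aq)].
Isolating [Sn^2+(aq)] in Q = 10^{−0.777} yields log [Sn^2+(aq)] = 0.364, i.e. 2.3 M.

2.3 M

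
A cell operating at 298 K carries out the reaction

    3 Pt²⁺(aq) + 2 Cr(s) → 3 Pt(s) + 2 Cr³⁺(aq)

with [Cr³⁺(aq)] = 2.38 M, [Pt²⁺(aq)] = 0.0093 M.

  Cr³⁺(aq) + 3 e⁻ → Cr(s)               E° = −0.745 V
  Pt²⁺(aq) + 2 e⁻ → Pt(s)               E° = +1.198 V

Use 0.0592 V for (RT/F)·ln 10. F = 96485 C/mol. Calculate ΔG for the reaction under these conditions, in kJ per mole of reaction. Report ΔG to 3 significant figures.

With Pt²⁺/Pt reduced at the cathode, E°cell = +1.198 − (−0.745) = +1.943 V and n = 6.
Q = [Cr³⁺(aq)]^2 / [Pt²⁺(aq)]^3 = 7.04×10^6, so log Q = 6.848 and E = +1.943 − (0.0592/6)(6.848) = +1.8754 V.
Then ΔG = −nFE = −6 × 96485 × +1.8754 J/mol = −1090 kJ/mol.

−1090 kJ/mol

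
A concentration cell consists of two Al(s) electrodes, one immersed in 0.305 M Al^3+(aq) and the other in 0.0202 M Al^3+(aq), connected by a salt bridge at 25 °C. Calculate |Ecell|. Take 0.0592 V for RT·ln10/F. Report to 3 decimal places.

0.023 V

For a concentration cell E°cell = 0, since both electrodes use the same couple.
The compartment with the higher Al^3+(aq) concentration (0.305 M) acts as the cathode; ions are reduced there and produced at the dilute (0.0202 M) anode.
With n = 3, Ecell = −(0.0592/3)·log([dilute]/[conc]) = −(0.0592/3)·log(0.0202/0.305) = +0.023 V.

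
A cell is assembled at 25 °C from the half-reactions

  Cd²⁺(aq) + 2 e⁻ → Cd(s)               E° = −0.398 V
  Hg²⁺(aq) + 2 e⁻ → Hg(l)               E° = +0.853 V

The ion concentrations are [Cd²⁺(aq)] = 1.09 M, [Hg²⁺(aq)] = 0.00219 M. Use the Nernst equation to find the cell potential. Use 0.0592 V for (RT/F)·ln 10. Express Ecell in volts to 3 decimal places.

+1.171 V

The Hg²⁺/Hg couple has the more positive E°, so it is the cathode; Cd²⁺/Cd is the anode.
E°cell = +0.853 − (−0.398) = +1.251 V, with n = 2 electrons transferred.
The balanced reaction is Hg²⁺(aq) + Cd(s) → Hg(l) + Cd²⁺(aq), so Q = [Cd²⁺(aq)] / [Hg²⁺(aq)] = 498 and log Q = 2.697.
Applying E = E° − (RT ln10/nF)·log Q gives +1.251 − (0.0592/2)(2.697) = +1.171 V.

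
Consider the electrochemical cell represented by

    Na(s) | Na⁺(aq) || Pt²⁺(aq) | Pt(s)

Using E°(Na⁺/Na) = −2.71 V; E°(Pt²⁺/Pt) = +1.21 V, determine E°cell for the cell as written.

By convention the left-hand electrode in cell notation is the anode (oxidation) and the right-hand electrode is the cathode (reduction).
E°cell = E°(right) − E°(left) = +1.21 − (−2.71) = +3.92 V.

+3.92 V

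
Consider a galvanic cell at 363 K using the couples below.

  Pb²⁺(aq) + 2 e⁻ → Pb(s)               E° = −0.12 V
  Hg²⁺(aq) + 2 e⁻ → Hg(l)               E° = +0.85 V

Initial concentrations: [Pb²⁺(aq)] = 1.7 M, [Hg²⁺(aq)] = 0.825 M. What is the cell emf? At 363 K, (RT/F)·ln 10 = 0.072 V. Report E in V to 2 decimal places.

+0.96 V

Since E°(Hg²⁺/Hg) > E°(Pb²⁺/Pb), Hg²⁺/Hg serves as the cathode.
The standard potential is +0.85 − (−0.12) = +0.97 V and the balanced reaction transfers n = 2 electrons.
Balancing gives Hg²⁺(aq) + Pb(s) → Hg(l) + Pb²⁺(aq); hence Q = [Pb²⁺(aq)] / [Hg²⁺(aq)] = 2.06 (log Q = 0.314).
By the Nernst equation, E = +0.97 − (0.072/2)·(0.314) = +0.96 V.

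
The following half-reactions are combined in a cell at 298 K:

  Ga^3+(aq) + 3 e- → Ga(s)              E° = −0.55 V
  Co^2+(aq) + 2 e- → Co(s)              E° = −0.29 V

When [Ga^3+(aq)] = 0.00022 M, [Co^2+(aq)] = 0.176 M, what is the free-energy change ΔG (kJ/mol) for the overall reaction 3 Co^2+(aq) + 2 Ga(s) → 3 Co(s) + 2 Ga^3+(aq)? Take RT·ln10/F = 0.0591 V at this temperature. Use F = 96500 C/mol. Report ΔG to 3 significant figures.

E°cell = −0.29 − (−0.55) = +0.26 V; the balanced reaction transfers n = 6 electrons.
Here Q = [Ga^3+(aq)]^2 / [Co^2+(aq)]^3 = 8.88×10^−6 (log Q = −5.052), giving E = +0.26 − (0.0591/6)·(−5.052) = +0.3098 V.
Finally ΔG = −nFE = −(6)(96500 C/mol)(+0.3098 V) = −179 kJ/mol.

−179 kJ/mol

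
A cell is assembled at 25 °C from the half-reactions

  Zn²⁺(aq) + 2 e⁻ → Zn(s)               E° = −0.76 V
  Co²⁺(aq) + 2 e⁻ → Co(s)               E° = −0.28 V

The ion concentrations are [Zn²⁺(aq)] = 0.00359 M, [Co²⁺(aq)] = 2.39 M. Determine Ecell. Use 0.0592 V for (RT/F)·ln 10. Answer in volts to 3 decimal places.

+0.564 V

The Co²⁺/Co couple has the more positive E°, so it is the cathode; Zn²⁺/Zn is the anode.
The standard potential is −0.28 − (−0.76) = +0.48 V and the balanced reaction transfers n = 2 electrons.
Balancing gives Co²⁺(aq) + Zn(s) → Co(s) + Zn²⁺(aq); hence Q = [Zn²⁺(aq)] / [Co²⁺(aq)] = 0.0015 (log Q = −2.823).
E = E° − (0.0592/n)·log Q = +0.48 − (0.0592/2)(−2.823) = +0.564 V.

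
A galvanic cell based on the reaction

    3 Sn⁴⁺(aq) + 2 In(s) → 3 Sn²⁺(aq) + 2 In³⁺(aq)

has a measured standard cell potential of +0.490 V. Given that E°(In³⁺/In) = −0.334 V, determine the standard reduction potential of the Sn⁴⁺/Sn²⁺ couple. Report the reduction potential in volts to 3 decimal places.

In the reaction as written the Sn⁴⁺/Sn²⁺ couple is reduced (cathode) and In³⁺/In is oxidized (anode), so E°cell = E°(Sn⁴⁺/Sn²⁺) − E°(In³⁺/In).
E°(Sn⁴⁺/Sn²⁺) = E°cell + E°(anode) = +0.490 + (−0.334) = +0.156 V.

+0.156 V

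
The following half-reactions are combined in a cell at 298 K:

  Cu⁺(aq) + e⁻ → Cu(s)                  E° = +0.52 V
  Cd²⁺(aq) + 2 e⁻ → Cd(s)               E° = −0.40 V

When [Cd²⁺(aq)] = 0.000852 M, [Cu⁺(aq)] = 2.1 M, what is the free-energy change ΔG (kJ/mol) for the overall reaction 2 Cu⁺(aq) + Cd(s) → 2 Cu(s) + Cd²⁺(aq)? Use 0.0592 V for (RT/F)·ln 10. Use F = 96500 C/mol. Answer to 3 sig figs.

−199 kJ/mol

The standard cell potential is +0.52 − (−0.40) = +0.92 V, with n = 2 electrons in the balanced equation.
Q = [Cd²⁺(aq)] / [Cu⁺(aq)]^2 = 0.000193, so log Q = −3.714 and E = +0.92 − (0.0592/2)(−3.714) = +1.0299 V.
ΔG = −nFE = −(2)(96500)(+1.0299) J/mol = −199 kJ/mol.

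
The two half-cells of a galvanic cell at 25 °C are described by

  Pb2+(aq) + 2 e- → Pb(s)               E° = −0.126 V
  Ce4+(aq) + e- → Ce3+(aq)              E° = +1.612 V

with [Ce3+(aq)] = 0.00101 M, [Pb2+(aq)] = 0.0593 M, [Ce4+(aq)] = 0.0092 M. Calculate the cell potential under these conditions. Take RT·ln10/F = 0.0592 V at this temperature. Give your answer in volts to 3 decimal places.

+1.831 V

Since E°(Ce⁴⁺/Ce³⁺) > E°(Pb²⁺/Pb), Ce⁴⁺/Ce³⁺ serves as the cathode.
E°cell = +1.612 − (−0.126) = +1.738 V, with n = 2 electrons transferred.
The balanced reaction is 2 Ce4+(aq) + Pb(s) → 2 Ce3+(aq) + Pb2+(aq), so Q = ([Ce3+(aq)]^2·[Pb2+(aq)]) / [Ce4+(aq)]^2 = 0.000715 and log Q = −3.146.
Applying E = E° − (RT ln10/nF)·log Q gives +1.738 − (0.0592/2)(−3.146) = +1.831 V.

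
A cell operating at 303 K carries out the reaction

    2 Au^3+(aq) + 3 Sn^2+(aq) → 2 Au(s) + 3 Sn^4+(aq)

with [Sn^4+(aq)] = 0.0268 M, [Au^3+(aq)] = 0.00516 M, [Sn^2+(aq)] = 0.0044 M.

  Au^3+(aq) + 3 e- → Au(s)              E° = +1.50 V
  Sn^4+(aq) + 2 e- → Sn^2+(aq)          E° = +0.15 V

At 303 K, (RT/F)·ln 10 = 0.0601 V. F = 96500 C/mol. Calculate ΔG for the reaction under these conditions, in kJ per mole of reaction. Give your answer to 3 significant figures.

E°cell = +1.50 − (+0.15) = +1.35 V; the balanced reaction transfers n = 6 electrons.
Q = [Sn^4+(aq)]^3 / ([Au^3+(aq)]^2·[Sn^2+(aq)]^3) = 8.49×10^6, so log Q = 6.929 and E = +1.35 − (0.0601/6)(6.929) = +1.2806 V.
Finally ΔG = −nFE = −(6)(96500 C/mol)(+1.2806 V) = −741 kJ/mol.

−741 kJ/mol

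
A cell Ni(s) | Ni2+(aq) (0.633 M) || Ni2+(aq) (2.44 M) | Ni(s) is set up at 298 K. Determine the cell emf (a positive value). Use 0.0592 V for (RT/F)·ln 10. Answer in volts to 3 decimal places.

0.017 V

For a concentration cell E°cell = 0, since both electrodes use the same couple.
The compartment with the higher Ni2+(aq) concentration (2.44 M) acts as the cathode; ions are reduced there and produced at the dilute (0.633 M) anode.
With n = 2, Ecell = −(0.0592/2)·log([dilute]/[conc]) = −(0.0592/2)·log(0.633/2.44) = +0.017 V.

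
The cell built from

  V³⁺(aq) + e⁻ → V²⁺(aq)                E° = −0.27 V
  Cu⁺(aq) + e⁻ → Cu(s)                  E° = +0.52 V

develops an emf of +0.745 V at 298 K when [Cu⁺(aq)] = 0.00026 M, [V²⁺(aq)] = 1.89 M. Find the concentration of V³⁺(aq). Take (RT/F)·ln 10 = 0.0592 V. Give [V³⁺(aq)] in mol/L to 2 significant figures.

The Cu⁺/Cu couple has the larger reduction potential, so it is the cathode: E°cell = +0.52 − (−0.27) = +0.79 V and n = 1.
Since E = E° − (0.0592/n)·log Q, log Q = n(E° − E)/0.0592 = 0.760.
The balanced reaction is Cu⁺(aq) + V²⁺(aq) → Cu(s) + V³⁺(aq), so Q = [V³⁺(aq)] / ([Cu⁺(aq)]·[V²⁺(aq)]).
Substituting the known concentrations and solving, log [V³⁺(aq)] = −2.549 and [V³⁺(aq)] = 0.0028 M.

0.0028 M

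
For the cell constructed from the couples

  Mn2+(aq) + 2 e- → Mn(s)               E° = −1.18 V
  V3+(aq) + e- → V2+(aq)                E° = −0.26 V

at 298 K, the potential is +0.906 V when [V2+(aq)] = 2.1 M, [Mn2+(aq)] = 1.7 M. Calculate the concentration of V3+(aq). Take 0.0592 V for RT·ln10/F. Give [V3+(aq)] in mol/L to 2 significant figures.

V³⁺/V²⁺ is the cathode (higher E°); E°cell = −0.26 − (−1.18) = +0.92 V with n = 2.
Since E = E° − (0.0592/n)·log Q, log Q = n(E° − E)/0.0592 = 0.473.
Balancing electrons gives 2 V3+(aq) + Mn(s) → 2 V2+(aq) + Mn2+(aq); thus Q = ([V2+(aq)]^2·[Mn2+(aq)]) / [V3+(aq)]^2.
Substituting the known concentrations and solving, log [V3+(aq)] = 0.201 and [V3+(aq)] = 1.6 M.

1.6 M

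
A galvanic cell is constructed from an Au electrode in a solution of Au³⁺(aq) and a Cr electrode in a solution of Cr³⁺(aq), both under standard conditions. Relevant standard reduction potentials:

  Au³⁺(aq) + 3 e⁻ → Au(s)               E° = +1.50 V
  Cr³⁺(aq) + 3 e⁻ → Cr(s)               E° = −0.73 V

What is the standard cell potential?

+2.23 V

Of the two couples in this cell, the one with the more positive reduction potential is reduced at the cathode: here that is Au³⁺/Au (+1.50 V); Cr³⁺/Cr (−0.73 V) is the anode.
E°cell = E°(cathode) − E°(anode) = +1.50 − (−0.73) = +2.23 V.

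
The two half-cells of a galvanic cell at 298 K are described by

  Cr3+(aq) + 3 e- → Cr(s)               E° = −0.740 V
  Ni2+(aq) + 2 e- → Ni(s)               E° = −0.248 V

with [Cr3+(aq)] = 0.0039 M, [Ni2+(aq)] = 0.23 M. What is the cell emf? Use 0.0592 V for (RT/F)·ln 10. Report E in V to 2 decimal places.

+0.52 V

Ni²⁺/Ni is reduced (cathode, E° = −0.248 V) and Cr³⁺/Cr is oxidized (anode).
E°cell = −0.248 − (−0.740) = +0.492 V, with n = 6 electrons transferred.
The balanced reaction is 3 Ni2+(aq) + 2 Cr(s) → 3 Ni(s) + 2 Cr3+(aq), so Q = [Cr3+(aq)]^2 / [Ni2+(aq)]^3 = 0.00125 and log Q = −2.903.
By the Nernst equation, E = +0.492 − (0.0592/6)·(−2.903) = +0.52 V.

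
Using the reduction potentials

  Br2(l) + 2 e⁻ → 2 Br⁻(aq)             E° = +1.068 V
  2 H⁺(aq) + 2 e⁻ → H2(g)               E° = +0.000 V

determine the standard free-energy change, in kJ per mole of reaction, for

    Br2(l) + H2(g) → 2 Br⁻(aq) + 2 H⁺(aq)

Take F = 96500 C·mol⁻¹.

In the reaction as written Br2(l) is reduced, so the Br₂/Br⁻ couple is the cathode and 2H⁺/H₂ is the anode.
E°cell = +1.068 − (+0.000) = +1.068 V; balancing electrons gives n = 2.
ΔG° = −nFE°cell = −(2)(96500)(+1.068) J/mol = −206 kJ/mol.

−206 kJ/mol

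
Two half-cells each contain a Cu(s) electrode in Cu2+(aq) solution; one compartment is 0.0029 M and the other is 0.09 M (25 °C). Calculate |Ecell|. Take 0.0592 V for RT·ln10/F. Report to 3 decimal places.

For a concentration cell E°cell = 0, since both electrodes use the same couple.
The compartment with the higher Cu2+(aq) concentration (0.09 M) acts as the cathode; ions are reduced there and produced at the dilute (0.0029 M) anode.
With n = 2, Ecell = −(0.0592/2)·log([dilute]/[conc]) = −(0.0592/2)·log(0.0029/0.09) = +0.044 V.

0.044 V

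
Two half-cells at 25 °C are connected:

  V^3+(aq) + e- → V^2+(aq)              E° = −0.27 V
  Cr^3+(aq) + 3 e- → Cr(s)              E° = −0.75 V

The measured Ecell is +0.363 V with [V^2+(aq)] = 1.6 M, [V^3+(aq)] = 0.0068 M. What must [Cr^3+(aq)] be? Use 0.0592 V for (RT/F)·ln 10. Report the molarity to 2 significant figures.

0.065 M

The V³⁺/V²⁺ couple has the larger reduction potential, so it is the cathode: E°cell = −0.27 − (−0.75) = +0.48 V and n = 3.
Since E = E° − (0.0592/n)·log Q, log Q = n(E° − E)/0.0592 = 5.929.
Balancing electrons gives 3 V^3+(aq) + Cr(s) → 3 V^2+(aq) + Cr^3+(aq); thus Q = ([V^2+(aq)]^3·[Cr^3+(aq)]) / [V^3+(aq)]^3.
Substituting the known concentrations and solving, log [Cr^3+(aq)] = −1.186 and [Cr^3+(aq)] = 0.065 M.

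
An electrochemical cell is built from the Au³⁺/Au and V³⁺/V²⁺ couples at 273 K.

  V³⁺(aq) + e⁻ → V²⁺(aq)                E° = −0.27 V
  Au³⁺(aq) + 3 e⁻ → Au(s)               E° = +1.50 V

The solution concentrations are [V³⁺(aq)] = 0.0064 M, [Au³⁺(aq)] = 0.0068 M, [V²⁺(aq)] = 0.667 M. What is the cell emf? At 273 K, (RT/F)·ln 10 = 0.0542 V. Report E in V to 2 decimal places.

+1.84 V

The Au³⁺/Au couple has the more positive E°, so it is the cathode; V³⁺/V²⁺ is the anode.
The standard potential is +1.50 − (−0.27) = +1.77 V and the balanced reaction transfers n = 3 electrons.
The balanced reaction is Au³⁺(aq) + 3 V²⁺(aq) → Au(s) + 3 V³⁺(aq), so Q = [V³⁺(aq)]^3 / ([Au³⁺(aq)]·[V²⁺(aq)]^3) = 0.00013 and log Q = −3.886.
Applying E = E° − (RT ln10/nF)·log Q gives +1.77 − (0.0542/3)(−3.886) = +1.84 V.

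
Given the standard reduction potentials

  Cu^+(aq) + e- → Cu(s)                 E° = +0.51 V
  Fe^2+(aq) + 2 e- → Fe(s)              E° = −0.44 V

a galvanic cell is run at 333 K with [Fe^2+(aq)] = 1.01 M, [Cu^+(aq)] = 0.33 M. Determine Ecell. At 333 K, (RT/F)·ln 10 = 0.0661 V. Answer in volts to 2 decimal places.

The Cu⁺/Cu couple has the more positive E°, so it is the cathode; Fe²⁺/Fe is the anode.
E°cell = +0.51 − (−0.44) = +0.95 V, with n = 2 electrons transferred.
For the overall reaction 2 Cu^+(aq) + Fe(s) → 2 Cu(s) + Fe^2+(aq), Q = [Fe^2+(aq)] / [Cu^+(aq)]^2 = 9.27, giving log Q = 0.967.
E = E° − (0.0661/n)·log Q = +0.95 − (0.0661/2)(0.967) = +0.92 V.

+0.92 V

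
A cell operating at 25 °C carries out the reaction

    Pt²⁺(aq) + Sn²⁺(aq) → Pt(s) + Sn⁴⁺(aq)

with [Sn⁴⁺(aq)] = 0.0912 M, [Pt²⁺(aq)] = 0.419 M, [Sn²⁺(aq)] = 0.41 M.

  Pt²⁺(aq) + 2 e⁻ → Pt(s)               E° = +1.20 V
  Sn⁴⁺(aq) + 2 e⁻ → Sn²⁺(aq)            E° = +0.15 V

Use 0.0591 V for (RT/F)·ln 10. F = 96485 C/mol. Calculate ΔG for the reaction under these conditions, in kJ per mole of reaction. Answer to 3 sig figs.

With Pt²⁺/Pt reduced at the cathode, E°cell = +1.20 − (+0.15) = +1.05 V and n = 2.
Here Q = [Sn⁴⁺(aq)] / ([Pt²⁺(aq)]·[Sn²⁺(aq)]) = 0.531 (log Q = −0.275), giving E = +1.05 − (0.0591/2)·(−0.275) = +1.0581 V.
Then ΔG = −nFE = −2 × 96485 × +1.0581 J/mol = −204 kJ/mol.

−204 kJ/mol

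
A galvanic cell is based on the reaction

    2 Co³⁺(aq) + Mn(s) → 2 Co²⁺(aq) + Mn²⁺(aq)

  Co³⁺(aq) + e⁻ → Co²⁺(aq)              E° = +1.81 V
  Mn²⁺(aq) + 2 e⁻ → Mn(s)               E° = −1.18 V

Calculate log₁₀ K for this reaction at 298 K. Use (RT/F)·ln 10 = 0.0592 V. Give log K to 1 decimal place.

The Co³⁺/Co²⁺ couple is reduced (cathode); E°cell = +1.81 − (−1.18) = +2.99 V with n = 2.
At equilibrium E = 0, so log K = nE°cell / 0.0592 = (2)(+2.99) / 0.0592 = 101.0.

log K = 101.0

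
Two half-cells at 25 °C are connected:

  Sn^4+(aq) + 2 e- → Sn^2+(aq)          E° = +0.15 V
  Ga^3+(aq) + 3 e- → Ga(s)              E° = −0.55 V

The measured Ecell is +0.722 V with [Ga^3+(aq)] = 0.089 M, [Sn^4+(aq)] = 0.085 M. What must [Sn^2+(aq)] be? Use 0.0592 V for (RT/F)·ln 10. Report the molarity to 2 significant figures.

The Sn⁴⁺/Sn²⁺ couple has the larger reduction potential, so it is the cathode: E°cell = +0.15 − (−0.55) = +0.70 V and n = 6.
From the Nernst equation, log Q = n(E° − E)/0.0592 = 6·(+0.70 − (+0.722))/0.0592 = −2.230.
The balanced reaction is 3 Sn^4+(aq) + 2 Ga(s) → 3 Sn^2+(aq) + 2 Ga^3+(aq), so Q = ([Sn^2+(aq)]^3·[Ga^3+(aq)]^2) / [Sn^4+(aq)]^3.
Solving for the unknown gives log [Sn^2+(aq)] = −1.114, so [Sn^2+(aq)] ≈ 0.077 M.

0.077 M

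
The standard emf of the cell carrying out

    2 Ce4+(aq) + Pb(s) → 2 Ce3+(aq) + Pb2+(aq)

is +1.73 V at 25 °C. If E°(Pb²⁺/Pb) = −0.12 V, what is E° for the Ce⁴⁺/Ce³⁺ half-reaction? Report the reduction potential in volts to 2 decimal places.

In the reaction as written the Ce⁴⁺/Ce³⁺ couple is reduced (cathode) and Pb²⁺/Pb is oxidized (anode), so E°cell = E°(Ce⁴⁺/Ce³⁺) − E°(Pb²⁺/Pb).
E°(Ce⁴⁺/Ce³⁺) = E°cell + E°(anode) = +1.73 + (−0.12) = +1.61 V.

+1.61 V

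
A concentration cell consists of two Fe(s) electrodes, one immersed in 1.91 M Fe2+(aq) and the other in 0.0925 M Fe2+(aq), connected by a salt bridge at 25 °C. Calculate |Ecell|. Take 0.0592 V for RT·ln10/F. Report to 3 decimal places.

0.039 V

For a concentration cell E°cell = 0, since both electrodes use the same couple.
The compartment with the higher Fe2+(aq) concentration (1.91 M) acts as the cathode; ions are reduced there and produced at the dilute (0.0925 M) anode.
With n = 2, Ecell = −(0.0592/2)·log([dilute]/[conc]) = −(0.0592/2)·log(0.0925/1.91) = +0.039 V.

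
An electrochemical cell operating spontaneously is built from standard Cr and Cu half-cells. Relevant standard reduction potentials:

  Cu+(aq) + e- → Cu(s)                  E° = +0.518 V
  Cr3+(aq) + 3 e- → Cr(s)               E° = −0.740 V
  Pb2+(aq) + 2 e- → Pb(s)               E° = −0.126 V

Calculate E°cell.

Of the two couples in this cell, the one with the more positive reduction potential is reduced at the cathode: here that is Cu⁺/Cu (+0.518 V); Cr³⁺/Cr (−0.740 V) is the anode.
E°cell = E°(cathode) − E°(anode) = +0.518 − (−0.740) = +1.258 V.

+1.258 V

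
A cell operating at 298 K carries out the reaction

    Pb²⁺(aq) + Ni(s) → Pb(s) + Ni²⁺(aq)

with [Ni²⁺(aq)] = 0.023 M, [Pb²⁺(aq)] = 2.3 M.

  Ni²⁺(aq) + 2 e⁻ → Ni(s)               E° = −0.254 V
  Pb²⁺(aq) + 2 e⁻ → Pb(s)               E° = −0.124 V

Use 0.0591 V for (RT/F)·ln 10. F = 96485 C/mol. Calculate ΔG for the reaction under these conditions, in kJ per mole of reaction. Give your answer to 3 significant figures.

E°cell = −0.124 − (−0.254) = +0.130 V; the balanced reaction transfers n = 2 electrons.
Q = [Ni²⁺(aq)] / [Pb²⁺(aq)] = 0.01, so log Q = −2.000 and E = +0.130 − (0.0591/2)(−2.000) = +0.1891 V.
Finally ΔG = −nFE = −(2)(96485 C/mol)(+0.1891 V) = −36.5 kJ/mol.

−36.5 kJ/mol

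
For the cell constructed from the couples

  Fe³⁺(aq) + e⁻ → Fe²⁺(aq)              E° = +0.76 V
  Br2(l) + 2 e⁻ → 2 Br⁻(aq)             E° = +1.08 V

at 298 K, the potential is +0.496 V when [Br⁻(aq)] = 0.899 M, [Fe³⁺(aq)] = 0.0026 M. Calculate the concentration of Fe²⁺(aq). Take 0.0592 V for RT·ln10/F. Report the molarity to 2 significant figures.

2.2 M

Br₂/Br⁻ is the cathode (higher E°); E°cell = +1.08 − (+0.76) = +0.32 V with n = 2.
Rearranging E = E° − (0.0592/n)·log Q gives log Q = 2(+0.32 − (+0.496))/0.0592 = −5.946.
For Br2(l) + 2 Fe²⁺(aq) → 2 Br⁻(aq) + 2 Fe³⁺(aq), the reaction quotient is Q = ([Br⁻(aq)]^2·[Fe³⁺(aq)]^2) / [Fe²⁺(aq)]^2.
Isolating [Fe²⁺(aq)] in Q = 10^{−5.946} yields log [Fe²⁺(aq)] = 0.342, i.e. 2.2 M.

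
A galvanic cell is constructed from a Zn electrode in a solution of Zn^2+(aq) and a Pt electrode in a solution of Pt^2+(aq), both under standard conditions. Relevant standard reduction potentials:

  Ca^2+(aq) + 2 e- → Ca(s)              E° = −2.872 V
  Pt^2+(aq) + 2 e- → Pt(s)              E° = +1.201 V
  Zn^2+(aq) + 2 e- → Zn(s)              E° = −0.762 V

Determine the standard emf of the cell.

Of the two couples in this cell, the one with the more positive reduction potential is reduced at the cathode: here that is Pt²⁺/Pt (+1.201 V); Zn²⁺/Zn (−0.762 V) is the anode.
E°cell = E°(cathode) − E°(anode) = +1.201 − (−0.762) = +1.963 V.

+1.963 V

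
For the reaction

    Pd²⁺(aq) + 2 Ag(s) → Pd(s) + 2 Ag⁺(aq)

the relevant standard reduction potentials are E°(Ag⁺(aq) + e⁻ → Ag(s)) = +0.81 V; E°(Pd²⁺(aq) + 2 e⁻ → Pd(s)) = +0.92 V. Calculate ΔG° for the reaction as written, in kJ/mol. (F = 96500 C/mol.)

−21.2 kJ/mol

In the reaction as written Pd²⁺(aq) is reduced, so the Pd²⁺/Pd couple is the cathode and Ag⁺/Ag is the anode.
E°cell = +0.92 − (+0.81) = +0.11 V; balancing electrons gives n = 2.
ΔG° = −nFE°cell = −(2)(96500)(+0.11) J/mol = −21.2 kJ/mol.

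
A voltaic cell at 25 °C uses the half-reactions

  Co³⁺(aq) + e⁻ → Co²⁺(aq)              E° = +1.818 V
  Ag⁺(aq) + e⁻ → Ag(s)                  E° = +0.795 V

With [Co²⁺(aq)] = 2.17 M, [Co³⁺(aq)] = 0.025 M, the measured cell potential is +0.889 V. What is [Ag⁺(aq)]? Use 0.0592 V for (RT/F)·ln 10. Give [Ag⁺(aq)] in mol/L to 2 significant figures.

The Co³⁺/Co²⁺ couple has the larger reduction potential, so it is the cathode: E°cell = +1.818 − (+0.795) = +1.023 V and n = 1.
From the Nernst equation, log Q = n(E° − E)/0.0592 = 1·(+1.023 − (+0.889))/0.0592 = 2.264.
For Co³⁺(aq) + Ag(s) → Co²⁺(aq) + Ag⁺(aq), the reaction quotient is Q = ([Co²⁺(aq)]·[Ag⁺(aq)]) / [Co³⁺(aq)].
Isolating [Ag⁺(aq)] in Q = 10^{2.264} yields log [Ag⁺(aq)] = 0.325, i.e. 2.1 M.

2.1 M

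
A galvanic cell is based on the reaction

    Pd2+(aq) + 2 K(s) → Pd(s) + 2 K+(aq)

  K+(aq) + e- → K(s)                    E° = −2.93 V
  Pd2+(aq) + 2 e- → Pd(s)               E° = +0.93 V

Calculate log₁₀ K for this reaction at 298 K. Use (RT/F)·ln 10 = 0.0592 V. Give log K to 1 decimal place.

log K = 130.4

The Pd²⁺/Pd couple is reduced (cathode); E°cell = +0.93 − (−2.93) = +3.86 V with n = 2.
At equilibrium E = 0, so log K = nE°cell / 0.0592 = (2)(+3.86) / 0.0592 = 130.4.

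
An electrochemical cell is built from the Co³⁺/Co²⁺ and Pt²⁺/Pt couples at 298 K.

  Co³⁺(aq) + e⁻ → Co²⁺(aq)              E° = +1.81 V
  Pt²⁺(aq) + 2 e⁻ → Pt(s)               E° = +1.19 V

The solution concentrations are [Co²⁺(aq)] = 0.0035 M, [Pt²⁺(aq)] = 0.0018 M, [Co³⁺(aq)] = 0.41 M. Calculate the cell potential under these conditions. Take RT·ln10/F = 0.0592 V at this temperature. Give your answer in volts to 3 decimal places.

+0.824 V

Since E°(Co³⁺/Co²⁺) > E°(Pt²⁺/Pt), Co³⁺/Co²⁺ serves as the cathode.
E°cell = +1.81 − (+1.19) = +0.62 V, with n = 2 electrons transferred.
The balanced reaction is 2 Co³⁺(aq) + Pt(s) → 2 Co²⁺(aq) + Pt²⁺(aq), so Q = ([Co²⁺(aq)]^2·[Pt²⁺(aq)]) / [Co³⁺(aq)]^2 = 1.31×10^−7 and log Q = −6.882.
By the Nernst equation, E = +0.62 − (0.0592/2)·(−6.882) = +0.824 V.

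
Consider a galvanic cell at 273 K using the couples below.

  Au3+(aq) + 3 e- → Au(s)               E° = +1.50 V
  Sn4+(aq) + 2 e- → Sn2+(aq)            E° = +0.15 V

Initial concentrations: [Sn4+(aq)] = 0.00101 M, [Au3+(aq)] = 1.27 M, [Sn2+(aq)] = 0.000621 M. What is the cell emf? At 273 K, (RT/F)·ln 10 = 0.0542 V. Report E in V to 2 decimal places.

Au³⁺/Au is reduced (cathode, E° = +1.50 V) and Sn⁴⁺/Sn²⁺ is oxidized (anode).
The standard potential is +1.50 − (+0.15) = +1.35 V and the balanced reaction transfers n = 6 electrons.
Balancing gives 2 Au3+(aq) + 3 Sn2+(aq) → 2 Au(s) + 3 Sn4+(aq); hence Q = [Sn4+(aq)]^3 / ([Au3+(aq)]^2·[Sn2+(aq)]^3) = 2.67 (log Q = 0.426).
By the Nernst equation, E = +1.35 − (0.0542/6)·(0.426) = +1.35 V.

+1.35 V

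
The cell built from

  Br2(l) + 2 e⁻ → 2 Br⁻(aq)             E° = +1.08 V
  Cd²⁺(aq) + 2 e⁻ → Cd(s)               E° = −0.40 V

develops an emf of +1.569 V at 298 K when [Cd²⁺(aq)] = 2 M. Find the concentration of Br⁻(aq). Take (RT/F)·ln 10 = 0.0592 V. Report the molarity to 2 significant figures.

0.022 M

The Br₂/Br⁻ couple has the larger reduction potential, so it is the cathode: E°cell = +1.08 − (−0.40) = +1.48 V and n = 2.
Since E = E° − (0.0592/n)·log Q, log Q = n(E° − E)/0.0592 = −3.007.
For Br2(l) + Cd(s) → 2 Br⁻(aq) + Cd²⁺(aq), the reaction quotient is Q = [Br⁻(aq)]^2·[Cd²⁺(aq)].
Solving for the unknown gives log [Br⁻(aq)] = −1.654, so [Br⁻(aq)] ≈ 0.022 M.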